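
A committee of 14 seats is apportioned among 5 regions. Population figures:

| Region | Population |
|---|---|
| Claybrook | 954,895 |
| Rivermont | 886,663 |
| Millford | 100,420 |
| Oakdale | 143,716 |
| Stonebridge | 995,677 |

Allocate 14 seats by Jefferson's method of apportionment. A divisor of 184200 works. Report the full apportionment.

Claybrook: 5, Rivermont: 4, Millford: 0, Oakdale: 0, Stonebridge: 5

With modified divisor 184200: modified quotas Claybrook 5.184, Rivermont 4.814, Millford 0.545, Oakdale 0.780, Stonebridge 5.405.
Rounding down: Claybrook 5, Rivermont 4, Millford 0, Oakdale 0, Stonebridge 5 (total 14).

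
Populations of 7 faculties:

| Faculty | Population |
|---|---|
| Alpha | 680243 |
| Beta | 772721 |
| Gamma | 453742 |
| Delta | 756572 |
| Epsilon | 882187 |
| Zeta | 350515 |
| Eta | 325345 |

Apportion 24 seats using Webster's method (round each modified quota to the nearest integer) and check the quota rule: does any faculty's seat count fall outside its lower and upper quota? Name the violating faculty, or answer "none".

none

Standard quotas: Alpha 3.867, Beta 4.393, Gamma 2.580, Delta 4.301, Epsilon 5.016, Zeta 1.993, Eta 1.850.
Webster allocation: Alpha 4, Beta 4, Gamma 3, Delta 4, Epsilon 5, Zeta 2, Eta 2.
Every allocation lies between the lower and upper quota.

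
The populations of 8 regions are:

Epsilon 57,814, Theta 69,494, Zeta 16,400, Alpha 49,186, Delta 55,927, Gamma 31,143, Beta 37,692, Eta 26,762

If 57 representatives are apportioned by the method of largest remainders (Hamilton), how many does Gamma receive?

The standard divisor is 344418/57 ≈ 6042.421.
Standard quotas: Epsilon 9.5680, Theta 11.5010, Zeta 2.7141, Alpha 8.1401, Delta 9.2557, Gamma 5.1541, Beta 6.2379, Eta 4.4290.
Lower quotas: Epsilon 9, Theta 11, Zeta 2, Alpha 8, Delta 9, Gamma 5, Beta 6, Eta 4 (sum 54, leaving 3 seats).
Remainders in descending order: Zeta 0.7141, Epsilon 0.5680, Theta 0.5010, Eta 0.4290, Delta 0.2557, Beta 0.2379, Gamma 0.1541, Alpha 0.1401.
The surplus seats go to Zeta, Epsilon, Theta.
Gamma receives 5.

5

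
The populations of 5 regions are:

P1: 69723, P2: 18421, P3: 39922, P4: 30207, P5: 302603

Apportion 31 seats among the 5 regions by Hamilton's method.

Standard divisor: 460876 ÷ 31 ≈ 14866.968.
Standard quotas: P1 4.6898, P2 1.2391, P3 2.6853, P4 2.0318, P5 20.3540.
Lower quotas: P1 4, P2 1, P3 2, P4 2, P5 20 (sum 29, leaving 2 seats).
Remainders in descending order: P1 0.6898, P3 0.6853, P5 0.3540, P2 0.2391, P4 0.0318.
Largest remainders: P1, P3 receive the extra seats.

P1 5; P2 1; P3 3; P4 2; P5 20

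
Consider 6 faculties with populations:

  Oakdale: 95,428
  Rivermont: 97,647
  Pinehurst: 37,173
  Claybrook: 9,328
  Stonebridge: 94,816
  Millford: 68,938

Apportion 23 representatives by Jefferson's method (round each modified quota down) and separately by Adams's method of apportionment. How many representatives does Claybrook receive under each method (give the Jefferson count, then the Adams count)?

Jefferson: Oakdale 6, Rivermont 6, Pinehurst 2, Claybrook 0, Stonebridge 5, Millford 4.
Adams: Oakdale 5, Rivermont 6, Pinehurst 2, Claybrook 1, Stonebridge 5, Millford 4.
Claybrook gets 0 under Jefferson and 1 under Adams.

0 and 1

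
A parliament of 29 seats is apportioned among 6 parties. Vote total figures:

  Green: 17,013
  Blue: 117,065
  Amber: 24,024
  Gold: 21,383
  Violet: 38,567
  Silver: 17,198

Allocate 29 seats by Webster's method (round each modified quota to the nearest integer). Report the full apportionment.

Green=2, Blue=14, Amber=3, Gold=3, Violet=5, Silver=2

Standard divisor 235250/29 ≈ 8112.069; standard quotas: Green 2.097, Blue 14.431, Amber 2.962, Gold 2.636, Violet 4.754, Silver 2.120.
Rounding to the nearest integer gives Green 2, Blue 14, Amber 3, Gold 3, Violet 5, Silver 2 — total 29, matching the house size, so no adjustment is needed.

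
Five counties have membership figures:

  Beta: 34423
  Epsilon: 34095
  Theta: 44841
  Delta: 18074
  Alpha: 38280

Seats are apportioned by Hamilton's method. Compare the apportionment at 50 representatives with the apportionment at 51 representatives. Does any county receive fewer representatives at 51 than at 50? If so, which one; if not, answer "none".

Delta

At 50 seats: Beta 10, Epsilon 10, Theta 13, Delta 6, Alpha 11.
At 51 seats: Beta 10, Epsilon 10, Theta 14, Delta 5, Alpha 12.
Delta drops from 6 to 5.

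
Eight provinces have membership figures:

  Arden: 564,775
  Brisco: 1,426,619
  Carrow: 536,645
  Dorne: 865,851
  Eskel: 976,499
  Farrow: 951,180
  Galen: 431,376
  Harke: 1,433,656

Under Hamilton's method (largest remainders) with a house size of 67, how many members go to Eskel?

Total 7186601; standard divisor 7186601/67 ≈ 107262.701.
Standard quotas: Arden 5.2653, Brisco 13.3002, Carrow 5.0031, Dorne 8.0722, Eskel 9.1038, Farrow 8.8678, Galen 4.0217, Harke 13.3658.
Lower quotas: Arden 5, Brisco 13, Carrow 5, Dorne 8, Eskel 9, Farrow 8, Galen 4, Harke 13 (sum 65, leaving 2 seats).
Remainders in descending order: Farrow 0.8678, Harke 0.3658, Brisco 0.3002, Arden 0.2653, Eskel 0.1038, Dorne 0.0722, Galen 0.0217, Carrow 0.0031.
The surplus seats go to Farrow, Harke.
Eskel receives 9.

9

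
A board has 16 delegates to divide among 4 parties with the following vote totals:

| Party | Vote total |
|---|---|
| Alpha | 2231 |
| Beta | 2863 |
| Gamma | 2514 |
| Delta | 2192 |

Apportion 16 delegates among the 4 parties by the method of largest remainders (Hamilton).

Alpha 4, Beta 5, Gamma 4, Delta 3

Total 9800; standard divisor 9800/16 ≈ 612.5.
Standard quotas: Alpha 3.642, Beta 4.674, Gamma 4.104, Delta 3.579.
Lower quotas: Alpha 3, Beta 4, Gamma 4, Delta 3 (sum 14, leaving 2 seats).
Remainders in descending order: Beta 0.674, Alpha 0.642, Delta 0.579, Gamma 0.104.
The surplus seats go to Beta, Alpha.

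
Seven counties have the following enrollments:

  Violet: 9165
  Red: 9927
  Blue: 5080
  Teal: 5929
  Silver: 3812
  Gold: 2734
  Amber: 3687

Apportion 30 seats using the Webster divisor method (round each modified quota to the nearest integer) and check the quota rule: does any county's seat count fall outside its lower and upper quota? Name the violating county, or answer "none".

none

Standard quotas: Violet 6.817, Red 7.384, Blue 3.778, Teal 4.410, Silver 2.835, Gold 2.034, Amber 2.742.
Webster allocation: Violet 7, Red 7, Blue 4, Teal 4, Silver 3, Gold 2, Amber 3.
Every allocation lies between the lower and upper quota.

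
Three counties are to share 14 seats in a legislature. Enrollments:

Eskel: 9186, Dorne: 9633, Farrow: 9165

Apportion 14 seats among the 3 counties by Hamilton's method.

Eskel 5; Dorne 5; Farrow 4

Total 27984; standard divisor 27984/14 ≈ 1998.857.
Standard quotas: Eskel 4.5956, Dorne 4.8193, Farrow 4.5851.
Lower quotas: Eskel 4, Dorne 4, Farrow 4 (sum 12, leaving 2 seats).
Remainders in descending order: Dorne 0.8193, Eskel 0.5956, Farrow 0.5851.
Largest remainders: Dorne, Eskel receive the extra seats.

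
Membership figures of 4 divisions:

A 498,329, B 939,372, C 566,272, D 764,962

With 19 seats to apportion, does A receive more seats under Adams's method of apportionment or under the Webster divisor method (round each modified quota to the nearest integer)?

Adams

Adams: A 4, B 6, C 4, D 5.
Webster: A 3, B 7, C 4, D 5.
A gets 4 under Adams and 3 under Webster.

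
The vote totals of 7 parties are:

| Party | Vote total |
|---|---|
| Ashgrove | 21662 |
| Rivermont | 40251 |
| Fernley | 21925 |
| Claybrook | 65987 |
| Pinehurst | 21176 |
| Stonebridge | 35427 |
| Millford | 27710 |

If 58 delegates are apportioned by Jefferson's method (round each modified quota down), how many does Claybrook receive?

17

Standard divisor 234138/58 ≈ 4036.862; standard quotas: Ashgrove 5.366, Rivermont 9.971, Fernley 5.431, Claybrook 16.346, Pinehurst 5.246, Stonebridge 8.776, Millford 6.864.
Rounding down gives 5, 9, 5, 16, 5, 8, 6 = 54 seats, so the divisor must be adjusted.
With modified divisor 3800: modified quotas Ashgrove 5.701, Rivermont 10.592, Fernley 5.770, Claybrook 17.365, Pinehurst 5.573, Stonebridge 9.323, Millford 7.292.
Rounding down: Ashgrove 5, Rivermont 10, Fernley 5, Claybrook 17, Pinehurst 5, Stonebridge 9, Millford 7 (total 58).
Claybrook receives 17.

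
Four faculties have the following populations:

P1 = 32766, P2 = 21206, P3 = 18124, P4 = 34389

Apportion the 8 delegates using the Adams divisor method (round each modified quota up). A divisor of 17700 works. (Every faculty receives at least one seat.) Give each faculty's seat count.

With modified divisor 17700: modified quotas P1 1.851, P2 1.198, P3 1.024, P4 1.943.
Rounding up: P1 2, P2 2, P3 2, P4 2 (total 8).

P1=2; P2=2; P3=2; P4=2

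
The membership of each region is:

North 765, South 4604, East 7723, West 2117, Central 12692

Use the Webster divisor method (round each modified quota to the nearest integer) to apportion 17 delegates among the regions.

North: 0; South: 3; East: 5; West: 1; Central: 8

Standard divisor 27901/17 ≈ 1641.235; standard quotas: North 0.466, South 2.805, East 4.706, West 1.290, Central 7.733.
Rounding to the nearest integer gives North 0, South 3, East 5, West 1, Central 8 — total 17, matching the house size, so no adjustment is needed.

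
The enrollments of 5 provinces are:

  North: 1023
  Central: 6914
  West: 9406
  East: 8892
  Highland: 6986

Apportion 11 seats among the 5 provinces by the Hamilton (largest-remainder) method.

North=1, Central=2, West=3, East=3, Highland=2

Total 33221; standard divisor 33221/11 ≈ 3020.091.
Standard quotas: North 0.3387, Central 2.2893, West 3.1145, East 2.9443, Highland 2.3132.
Lower quotas: North 0, Central 2, West 3, East 2, Highland 2 (sum 9, leaving 2 seats).
Remainders in descending order: East 0.9443, North 0.3387, Highland 0.3132, Central 0.2893, West 0.1145.
Largest remainders: East, North receive the extra seats.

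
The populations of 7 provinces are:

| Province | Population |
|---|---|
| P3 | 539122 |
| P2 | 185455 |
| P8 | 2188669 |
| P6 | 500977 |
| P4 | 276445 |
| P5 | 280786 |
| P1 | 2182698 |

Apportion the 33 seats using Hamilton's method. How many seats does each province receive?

Total 6154152; standard divisor 6154152/33 ≈ 186489.455.
Standard quotas: P3 2.8909, P2 0.9945, P8 11.7362, P6 2.6864, P4 1.4824, P5 1.5056, P1 11.7041.
Lower quotas: P3 2, P2 0, P8 11, P6 2, P4 1, P5 1, P1 11 (sum 28, leaving 5 seats).
Remainders in descending order: P2 0.9945, P3 0.8909, P8 0.7362, P1 0.7041, P6 0.6864, P5 0.5056, P4 0.4824.
The surplus seats go to P2, P3, P8, P1, P6.

P3: 3, P2: 1, P8: 12, P6: 3, P4: 1, P5: 1, P1: 12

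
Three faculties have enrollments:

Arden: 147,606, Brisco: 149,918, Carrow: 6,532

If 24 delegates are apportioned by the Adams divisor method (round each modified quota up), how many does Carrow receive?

1

Standard divisor 304056/24 ≈ 12669; standard quotas: Arden 11.651, Brisco 11.833, Carrow 0.516.
Rounding up gives 12, 12, 1 = 25 seats, so the divisor must be adjusted.
With modified divisor 13500: modified quotas Arden 10.934, Brisco 11.105, Carrow 0.484.
Rounding up: Arden 11, Brisco 12, Carrow 1 (total 24).
Carrow receives 1.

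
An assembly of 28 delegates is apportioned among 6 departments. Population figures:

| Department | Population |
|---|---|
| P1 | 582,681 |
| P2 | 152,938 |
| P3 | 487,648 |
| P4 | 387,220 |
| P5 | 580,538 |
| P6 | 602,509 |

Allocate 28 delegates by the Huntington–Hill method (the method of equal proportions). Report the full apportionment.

With divisor 106187: modified quotas P1 5.487, P2 1.440, P3 4.592, P4 3.647, P5 5.467, P6 5.674.
Geometric-mean thresholds: P1 √(5·6)=5.477, P2 √(1·2)=1.414, P3 √(4·5)=4.472, P4 √(3·4)=3.464, P5 √(5·6)=5.477, P6 √(5·6)=5.477.
Each quota rounded against its threshold gives P1 6, P2 2, P3 5, P4 4, P5 5, P6 6 (total 28).

P1: 6, P2: 2, P3: 5, P4: 4, P5: 5, P6: 6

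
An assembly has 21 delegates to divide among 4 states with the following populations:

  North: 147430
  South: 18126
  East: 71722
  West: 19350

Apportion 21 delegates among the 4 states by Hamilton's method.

The standard divisor is 256628/21 ≈ 12220.381.
Standard quotas: North 12.0643, South 1.4833, East 5.8690, West 1.5834.
Lower quotas: North 12, South 1, East 5, West 1 (sum 19, leaving 2 seats).
Remainders in descending order: East 0.8690, West 0.5834, South 0.4833, North 0.0643.
Largest remainders: East, West receive the extra seats.

North 12, South 1, East 6, West 2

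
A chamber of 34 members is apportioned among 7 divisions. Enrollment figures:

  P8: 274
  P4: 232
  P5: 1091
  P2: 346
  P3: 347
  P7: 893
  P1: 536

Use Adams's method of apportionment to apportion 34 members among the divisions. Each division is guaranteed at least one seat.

Standard divisor 3719/34 ≈ 109.382; standard quotas: P8 2.505, P4 2.121, P5 9.974, P2 3.163, P3 3.172, P7 8.164, P1 4.900.
Rounding up gives 3, 3, 10, 4, 4, 9, 5 = 38 seats, so the divisor must be adjusted.
With modified divisor 120: modified quotas P8 2.283, P4 1.933, P5 9.092, P2 2.883, P3 2.892, P7 7.442, P1 4.467.
Rounding up: P8 3, P4 2, P5 10, P2 3, P3 3, P7 8, P1 5 (total 34).

P8: 3, P4: 2, P5: 10, P2: 3, P3: 3, P7: 8, P1: 5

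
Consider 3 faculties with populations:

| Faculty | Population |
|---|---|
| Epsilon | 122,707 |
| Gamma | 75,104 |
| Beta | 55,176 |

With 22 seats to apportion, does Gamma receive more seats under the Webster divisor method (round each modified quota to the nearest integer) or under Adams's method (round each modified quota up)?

Adams

Webster: Epsilon 11, Gamma 6, Beta 5.
Adams: Epsilon 10, Gamma 7, Beta 5.
Gamma gets 6 under Webster and 7 under Adams.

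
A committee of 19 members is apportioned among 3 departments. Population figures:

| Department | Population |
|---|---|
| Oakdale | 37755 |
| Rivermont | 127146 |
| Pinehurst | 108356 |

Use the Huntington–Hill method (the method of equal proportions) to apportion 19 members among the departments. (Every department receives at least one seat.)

With divisor 14732: modified quotas Oakdale 2.563, Rivermont 8.631, Pinehurst 7.355.
Geometric-mean thresholds: Oakdale √(2·3)=2.449, Rivermont √(8·9)=8.485, Pinehurst √(7·8)=7.483.
Each quota rounded against its threshold gives Oakdale 3, Rivermont 9, Pinehurst 7 (total 19).

Oakdale=3, Rivermont=9, Pinehurst=7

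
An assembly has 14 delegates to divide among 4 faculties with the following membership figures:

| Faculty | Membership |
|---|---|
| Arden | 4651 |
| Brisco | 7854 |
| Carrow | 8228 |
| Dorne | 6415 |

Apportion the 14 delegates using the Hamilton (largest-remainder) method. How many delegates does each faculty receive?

Arden: 3, Brisco: 4, Carrow: 4, Dorne: 3

The standard divisor is 27148/14 ≈ 1939.143.
Standard quotas: Arden 2.3985, Brisco 4.0502, Carrow 4.2431, Dorne 3.3082.
Lower quotas: Arden 2, Brisco 4, Carrow 4, Dorne 3 (sum 13, leaving 1 seat).
Remainders in descending order: Arden 0.3985, Dorne 0.3082, Carrow 0.2431, Brisco 0.0502.
The surplus seat goes to Arden.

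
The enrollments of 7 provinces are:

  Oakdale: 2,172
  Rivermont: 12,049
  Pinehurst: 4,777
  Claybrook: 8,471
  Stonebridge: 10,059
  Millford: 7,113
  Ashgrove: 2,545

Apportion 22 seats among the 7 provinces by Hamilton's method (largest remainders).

Oakdale=1, Rivermont=6, Pinehurst=2, Claybrook=4, Stonebridge=5, Millford=3, Ashgrove=1

Total 47186; standard divisor 47186/22 ≈ 2144.818.
Standard quotas: Oakdale 1.0127, Rivermont 5.6177, Pinehurst 2.2272, Claybrook 3.9495, Stonebridge 4.6899, Millford 3.3164, Ashgrove 1.1866.
Lower quotas: Oakdale 1, Rivermont 5, Pinehurst 2, Claybrook 3, Stonebridge 4, Millford 3, Ashgrove 1 (sum 19, leaving 3 seats).
Remainders in descending order: Claybrook 0.9495, Stonebridge 0.6899, Rivermont 0.6177, Millford 0.3164, Pinehurst 0.2272, Ashgrove 0.1866, Oakdale 0.0127.
Largest remainders: Claybrook, Stonebridge, Rivermont receive the extra seats.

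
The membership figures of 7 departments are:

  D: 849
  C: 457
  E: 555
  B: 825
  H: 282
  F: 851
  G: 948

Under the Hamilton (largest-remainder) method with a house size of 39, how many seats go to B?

7

Total 4767; standard divisor 4767/39 ≈ 122.231.
Standard quotas: D 6.946, C 3.739, E 4.541, B 6.750, H 2.307, F 6.962, G 7.756.
Lower quotas: D 6, C 3, E 4, B 6, H 2, F 6, G 7 (sum 34, leaving 5 seats).
Remainders in descending order: F 0.962, D 0.946, G 0.756, B 0.750, C 0.739, E 0.541, H 0.307.
Largest remainders: F, D, G, B, C receive the extra seats.
B receives 7.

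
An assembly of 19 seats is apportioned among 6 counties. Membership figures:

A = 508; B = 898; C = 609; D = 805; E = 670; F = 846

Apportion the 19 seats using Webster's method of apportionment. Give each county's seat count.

A=2, B=4, C=3, D=3, E=3, F=4

Standard divisor 4336/19 ≈ 228.211; standard quotas: A 2.226, B 3.935, C 2.669, D 3.527, E 2.936, F 3.707.
Rounding to the nearest integer gives 2, 4, 3, 4, 3, 4 = 20 seats, so the divisor must be adjusted.
With modified divisor 240: modified quotas A 2.117, B 3.742, C 2.538, D 3.354, E 2.792, F 3.525.
Rounding to the nearest integer: A 2, B 4, C 3, D 3, E 3, F 4 (total 19).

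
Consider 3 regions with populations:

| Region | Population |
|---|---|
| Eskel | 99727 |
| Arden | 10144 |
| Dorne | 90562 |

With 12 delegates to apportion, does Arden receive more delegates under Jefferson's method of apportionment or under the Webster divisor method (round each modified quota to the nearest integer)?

Webster

Jefferson: Eskel 6, Arden 0, Dorne 6.
Webster: Eskel 6, Arden 1, Dorne 5.
Arden gets 0 under Jefferson and 1 under Webster.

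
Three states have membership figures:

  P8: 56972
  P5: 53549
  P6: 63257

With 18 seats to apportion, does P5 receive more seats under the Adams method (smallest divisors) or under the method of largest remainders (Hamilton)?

Adams: P8 6, P5 6, P6 6.
Hamilton: P8 6, P5 5, P6 7.
P5 gets 6 under Adams and 5 under Hamilton.

Adams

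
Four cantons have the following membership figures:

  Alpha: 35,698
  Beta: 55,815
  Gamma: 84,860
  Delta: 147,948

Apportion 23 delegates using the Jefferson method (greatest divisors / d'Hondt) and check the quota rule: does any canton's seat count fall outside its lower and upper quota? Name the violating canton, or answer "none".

Standard quotas: Alpha 2.532, Beta 3.958, Gamma 6.018, Delta 10.492.
Jefferson allocation: Alpha 2, Beta 4, Gamma 6, Delta 11.
Every allocation lies between the lower and upper quota.

none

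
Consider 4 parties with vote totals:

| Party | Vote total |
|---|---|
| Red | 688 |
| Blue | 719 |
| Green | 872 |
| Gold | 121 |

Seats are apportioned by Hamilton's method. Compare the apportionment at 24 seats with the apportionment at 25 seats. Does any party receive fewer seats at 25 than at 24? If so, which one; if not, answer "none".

At 24 seats: Red 7, Blue 7, Green 9, Gold 1.
At 25 seats: Red 7, Blue 8, Green 9, Gold 1.
No party's allocation decreased.

none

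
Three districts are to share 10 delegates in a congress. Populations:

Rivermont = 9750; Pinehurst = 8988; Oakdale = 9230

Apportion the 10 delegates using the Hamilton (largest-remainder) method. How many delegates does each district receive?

The standard divisor is 27968/10 ≈ 2796.8.
Standard quotas: Rivermont 3.4861, Pinehurst 3.2137, Oakdale 3.3002.
Lower quotas: Rivermont 3, Pinehurst 3, Oakdale 3 (sum 9, leaving 1 seat).
Remainders in descending order: Rivermont 0.4861, Oakdale 0.3002, Pinehurst 0.2137.
The surplus seat goes to Rivermont.

Rivermont 4, Pinehurst 3, Oakdale 3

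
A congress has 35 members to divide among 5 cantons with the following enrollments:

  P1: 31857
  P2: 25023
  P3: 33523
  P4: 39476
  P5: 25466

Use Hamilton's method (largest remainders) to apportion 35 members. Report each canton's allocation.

Total 155345; standard divisor 155345/35 ≈ 4438.429.
Standard quotas: P1 7.1775, P2 5.6378, P3 7.5529, P4 8.8941, P5 5.7376.
Lower quotas: P1 7, P2 5, P3 7, P4 8, P5 5 (sum 32, leaving 3 seats).
Remainders in descending order: P4 0.8941, P5 0.7376, P2 0.6378, P3 0.5529, P1 0.1775.
Largest remainders: P4, P5, P2 receive the extra seats.

P1=7; P2=6; P3=7; P4=9; P5=6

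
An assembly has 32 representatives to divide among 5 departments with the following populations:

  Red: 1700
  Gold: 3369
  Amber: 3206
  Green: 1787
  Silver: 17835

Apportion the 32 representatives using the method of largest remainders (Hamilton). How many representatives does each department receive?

Red 2; Gold 4; Amber 4; Green 2; Silver 20

The standard divisor is 27897/32 ≈ 871.781.
Standard quotas: Red 1.9500, Gold 3.8645, Amber 3.6775, Green 2.0498, Silver 20.4581.
Lower quotas: Red 1, Gold 3, Amber 3, Green 2, Silver 20 (sum 29, leaving 3 seats).
Remainders in descending order: Red 0.9500, Gold 0.8645, Amber 0.6775, Silver 0.4581, Green 0.0498.
Largest remainders: Red, Gold, Amber receive the extra seats.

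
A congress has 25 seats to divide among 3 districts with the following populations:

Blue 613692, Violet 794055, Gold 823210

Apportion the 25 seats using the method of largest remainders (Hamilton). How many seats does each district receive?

Total 2230957; standard divisor 2230957/25 ≈ 89238.28.
Standard quotas: Blue 6.8770, Violet 8.8981, Gold 9.2249.
Lower quotas: Blue 6, Violet 8, Gold 9 (sum 23, leaving 2 seats).
Remainders in descending order: Violet 0.8981, Blue 0.8770, Gold 0.2249.
Largest remainders: Violet, Blue receive the extra seats.

Blue 7, Violet 9, Gold 9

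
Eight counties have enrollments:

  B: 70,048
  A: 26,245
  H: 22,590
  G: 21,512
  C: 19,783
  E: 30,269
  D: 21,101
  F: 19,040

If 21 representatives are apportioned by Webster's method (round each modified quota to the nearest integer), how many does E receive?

3

Standard divisor 230588/21 ≈ 10980.381; standard quotas: B 6.379, A 2.390, H 2.057, G 1.959, C 1.802, E 2.757, D 1.922, F 1.734.
Rounding to the nearest integer gives B 6, A 2, H 2, G 2, C 2, E 3, D 2, F 2 — total 21, matching the house size, so no adjustment is needed.
E receives 3.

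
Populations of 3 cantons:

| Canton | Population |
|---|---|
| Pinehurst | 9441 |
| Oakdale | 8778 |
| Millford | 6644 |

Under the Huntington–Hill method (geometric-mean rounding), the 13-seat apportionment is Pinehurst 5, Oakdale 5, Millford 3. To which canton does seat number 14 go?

Millford

Priority for the next seat is population ÷ (√(s·(s+1))).
Priorities: Pinehurst 1723.683, Oakdale 1602.636, Millford 1917.958.
Highest priority: Millford.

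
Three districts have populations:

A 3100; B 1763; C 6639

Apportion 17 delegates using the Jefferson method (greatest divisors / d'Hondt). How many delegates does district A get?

5

Standard divisor 11502/17 ≈ 676.588; standard quotas: A 4.582, B 2.606, C 9.812.
Rounding down gives 4, 2, 9 = 15 seats, so the divisor must be adjusted.
With modified divisor 610: modified quotas A 5.082, B 2.890, C 10.884.
Rounding down: A 5, B 2, C 10 (total 17).
A receives 5.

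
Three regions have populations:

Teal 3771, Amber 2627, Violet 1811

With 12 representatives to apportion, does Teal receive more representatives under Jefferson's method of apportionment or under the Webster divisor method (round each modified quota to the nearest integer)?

Jefferson: Teal 6, Amber 4, Violet 2.
Webster: Teal 5, Amber 4, Violet 3.
Teal gets 6 under Jefferson and 5 under Webster.

Jefferson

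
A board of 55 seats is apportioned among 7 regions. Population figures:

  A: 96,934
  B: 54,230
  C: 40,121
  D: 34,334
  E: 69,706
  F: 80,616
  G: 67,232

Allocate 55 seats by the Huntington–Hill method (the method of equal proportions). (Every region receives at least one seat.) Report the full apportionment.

With divisor 8069: modified quotas A 12.013, B 6.721, C 4.972, D 4.255, E 8.639, F 9.991, G 8.332.
Geometric-mean thresholds: A √(12·13)=12.490, B √(6·7)=6.481, C √(4·5)=4.472, D √(4·5)=4.472, E √(8·9)=8.485, F √(9·10)=9.487, G √(8·9)=8.485.
Each quota rounded against its threshold gives A 12, B 7, C 5, D 4, E 9, F 10, G 8 (total 55).

A=12, B=7, C=5, D=4, E=9, F=10, G=8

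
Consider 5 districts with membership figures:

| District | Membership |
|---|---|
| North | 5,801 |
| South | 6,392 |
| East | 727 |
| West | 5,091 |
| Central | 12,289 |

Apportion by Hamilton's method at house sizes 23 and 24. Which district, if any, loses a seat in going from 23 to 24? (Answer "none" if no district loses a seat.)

East

At 23 seats: North 4, South 5, East 1, West 4, Central 9.
At 24 seats: North 5, South 5, East 0, West 4, Central 10.
East drops from 1 to 0.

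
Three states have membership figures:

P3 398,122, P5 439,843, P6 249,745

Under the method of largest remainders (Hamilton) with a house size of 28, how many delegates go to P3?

10

Standard divisor: 1087710 ÷ 28 ≈ 38846.786.
Standard quotas: P3 10.2485, P5 11.3225, P6 6.4290.
Lower quotas: P3 10, P5 11, P6 6 (sum 27, leaving 1 seat).
Remainders in descending order: P6 0.4290, P5 0.3225, P3 0.2485.
The surplus seat goes to P6.
P3 receives 10.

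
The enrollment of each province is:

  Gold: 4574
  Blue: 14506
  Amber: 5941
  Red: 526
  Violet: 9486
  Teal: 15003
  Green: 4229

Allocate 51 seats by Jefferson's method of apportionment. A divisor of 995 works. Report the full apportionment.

Gold: 4; Blue: 14; Amber: 5; Red: 0; Violet: 9; Teal: 15; Green: 4

With modified divisor 995: modified quotas Gold 4.597, Blue 14.579, Amber 5.971, Red 0.529, Violet 9.534, Teal 15.078, Green 4.250.
Rounding down: Gold 4, Blue 14, Amber 5, Red 0, Violet 9, Teal 15, Green 4 (total 51).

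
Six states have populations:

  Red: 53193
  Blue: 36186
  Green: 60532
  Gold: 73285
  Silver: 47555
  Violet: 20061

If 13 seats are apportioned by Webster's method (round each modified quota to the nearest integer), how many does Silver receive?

2

Standard divisor 290812/13 ≈ 22370.154; standard quotas: Red 2.378, Blue 1.618, Green 2.706, Gold 3.276, Silver 2.126, Violet 0.897.
Rounding to the nearest integer gives Red 2, Blue 2, Green 3, Gold 3, Silver 2, Violet 1 — total 13, matching the house size, so no adjustment is needed.
Silver receives 2.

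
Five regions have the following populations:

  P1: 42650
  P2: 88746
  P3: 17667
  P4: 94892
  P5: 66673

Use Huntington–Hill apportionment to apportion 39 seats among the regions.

With divisor 7822: modified quotas P1 5.453, P2 11.346, P3 2.259, P4 12.131, P5 8.524.
Geometric-mean thresholds: P1 √(5·6)=5.477, P2 √(11·12)=11.489, P3 √(2·3)=2.449, P4 √(12·13)=12.490, P5 √(8·9)=8.485.
Each quota rounded against its threshold gives P1 5, P2 11, P3 2, P4 12, P5 9 (total 39).

P1 5; P2 11; P3 2; P4 12; P5 9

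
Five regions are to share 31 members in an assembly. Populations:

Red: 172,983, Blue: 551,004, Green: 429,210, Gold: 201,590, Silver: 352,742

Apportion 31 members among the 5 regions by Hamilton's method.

Total 1707529; standard divisor 1707529/31 ≈ 55081.581.
Standard quotas: Red 3.1405, Blue 10.0034, Green 7.7923, Gold 3.6598, Silver 6.4040.
Lower quotas: Red 3, Blue 10, Green 7, Gold 3, Silver 6 (sum 29, leaving 2 seats).
Remainders in descending order: Green 0.7923, Gold 0.6598, Silver 0.4040, Red 0.1405, Blue 0.0034.
The surplus seats go to Green, Gold.

Red 3, Blue 10, Green 8, Gold 4, Silver 6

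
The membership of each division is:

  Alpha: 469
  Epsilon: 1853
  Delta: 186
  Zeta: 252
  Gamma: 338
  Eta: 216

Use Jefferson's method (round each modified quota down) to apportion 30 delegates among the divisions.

Standard divisor 3314/30 ≈ 110.467; standard quotas: Alpha 4.246, Epsilon 16.774, Delta 1.684, Zeta 2.281, Gamma 3.060, Eta 1.955.
Rounding down gives 4, 16, 1, 2, 3, 1 = 27 seats, so the divisor must be adjusted.
With modified divisor 100: modified quotas Alpha 4.690, Epsilon 18.530, Delta 1.860, Zeta 2.520, Gamma 3.380, Eta 2.160.
Rounding down: Alpha 4, Epsilon 18, Delta 1, Zeta 2, Gamma 3, Eta 2 (total 30).

Alpha 4, Epsilon 18, Delta 1, Zeta 2, Gamma 3, Eta 2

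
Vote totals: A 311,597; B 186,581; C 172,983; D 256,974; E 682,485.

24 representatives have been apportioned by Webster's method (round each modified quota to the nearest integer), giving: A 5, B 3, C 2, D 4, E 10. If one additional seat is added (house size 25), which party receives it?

C

Priority for the next seat is population ÷ (current seats + 0.5).
Priorities: A 56654.000, B 53308.857, C 69193.200, D 57105.333, E 64998.571.
Highest priority: C.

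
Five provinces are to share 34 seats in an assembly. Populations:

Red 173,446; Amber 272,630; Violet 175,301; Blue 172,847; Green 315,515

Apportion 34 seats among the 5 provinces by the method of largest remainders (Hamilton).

Total 1109739; standard divisor 1109739/34 ≈ 32639.382.
Standard quotas: Red 5.3140, Amber 8.3528, Violet 5.3708, Blue 5.2957, Green 9.6667.
Lower quotas: Red 5, Amber 8, Violet 5, Blue 5, Green 9 (sum 32, leaving 2 seats).
Remainders in descending order: Green 0.6667, Violet 0.3708, Amber 0.3528, Red 0.3140, Blue 0.2957.
Largest remainders: Green, Violet receive the extra seats.

Red=5, Amber=8, Violet=6, Blue=5, Green=10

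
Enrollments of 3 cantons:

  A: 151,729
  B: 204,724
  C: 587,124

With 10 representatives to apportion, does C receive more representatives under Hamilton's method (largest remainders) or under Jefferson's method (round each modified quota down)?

Jefferson

Hamilton: A 2, B 2, C 6.
Jefferson: A 1, B 2, C 7.
C gets 6 under Hamilton and 7 under Jefferson.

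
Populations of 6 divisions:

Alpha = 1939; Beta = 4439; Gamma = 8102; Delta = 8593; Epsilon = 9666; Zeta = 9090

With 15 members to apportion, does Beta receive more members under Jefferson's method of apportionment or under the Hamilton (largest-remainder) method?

Hamilton

Jefferson: Alpha 0, Beta 1, Gamma 3, Delta 3, Epsilon 4, Zeta 4.
Hamilton: Alpha 1, Beta 2, Gamma 3, Delta 3, Epsilon 3, Zeta 3.
Beta gets 1 under Jefferson and 2 under Hamilton.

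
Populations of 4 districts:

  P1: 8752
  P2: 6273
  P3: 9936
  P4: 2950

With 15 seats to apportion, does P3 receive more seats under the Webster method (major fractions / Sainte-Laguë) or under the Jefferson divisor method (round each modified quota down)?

Jefferson

Webster: P1 5, P2 3, P3 5, P4 2.
Jefferson: P1 5, P2 3, P3 6, P4 1.
P3 gets 5 under Webster and 6 under Jefferson.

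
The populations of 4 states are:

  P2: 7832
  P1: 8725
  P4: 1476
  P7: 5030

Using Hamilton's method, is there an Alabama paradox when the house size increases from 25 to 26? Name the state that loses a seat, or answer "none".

At 25 seats: P2 9, P1 9, P4 2, P7 5.
At 26 seats: P2 9, P1 10, P4 1, P7 6.
P4 drops from 2 to 1.

P4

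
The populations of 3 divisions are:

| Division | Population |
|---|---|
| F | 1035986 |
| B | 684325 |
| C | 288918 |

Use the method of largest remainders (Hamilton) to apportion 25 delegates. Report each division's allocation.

The standard divisor is 2009229/25 ≈ 80369.16.
Standard quotas: F 12.8903, B 8.5148, C 3.5949.
Lower quotas: F 12, B 8, C 3 (sum 23, leaving 2 seats).
Remainders in descending order: F 0.8903, C 0.5949, B 0.5148.
Largest remainders: F, C receive the extra seats.

F: 13, B: 8, C: 4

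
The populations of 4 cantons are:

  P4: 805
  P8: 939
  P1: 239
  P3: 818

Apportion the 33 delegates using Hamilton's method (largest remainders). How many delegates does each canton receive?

Standard divisor: 2801 ÷ 33 ≈ 84.879.
Standard quotas: P4 9.484, P8 11.063, P1 2.816, P3 9.637.
Lower quotas: P4 9, P8 11, P1 2, P3 9 (sum 31, leaving 2 seats).
Remainders in descending order: P1 0.816, P3 0.637, P4 0.484, P8 0.063.
Largest remainders: P1, P3 receive the extra seats.

P4=9; P8=11; P1=3; P3=10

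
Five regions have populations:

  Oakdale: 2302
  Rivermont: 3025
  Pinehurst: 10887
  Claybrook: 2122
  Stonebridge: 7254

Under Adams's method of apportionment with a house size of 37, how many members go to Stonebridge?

Standard divisor 25590/37 ≈ 691.622; standard quotas: Oakdale 3.328, Rivermont 4.374, Pinehurst 15.741, Claybrook 3.068, Stonebridge 10.488.
Rounding up gives 4, 5, 16, 4, 11 = 40 seats, so the divisor must be adjusted.
With modified divisor 740: modified quotas Oakdale 3.111, Rivermont 4.088, Pinehurst 14.712, Claybrook 2.868, Stonebridge 9.803.
Rounding up: Oakdale 4, Rivermont 5, Pinehurst 15, Claybrook 3, Stonebridge 10 (total 37).
Stonebridge receives 10.

10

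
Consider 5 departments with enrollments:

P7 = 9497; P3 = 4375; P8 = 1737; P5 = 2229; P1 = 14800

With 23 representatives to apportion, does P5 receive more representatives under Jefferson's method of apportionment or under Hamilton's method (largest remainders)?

Jefferson: P7 7, P3 3, P8 1, P5 1, P1 11.
Hamilton: P7 7, P3 3, P8 1, P5 2, P1 10.
P5 gets 1 under Jefferson and 2 under Hamilton.

Hamilton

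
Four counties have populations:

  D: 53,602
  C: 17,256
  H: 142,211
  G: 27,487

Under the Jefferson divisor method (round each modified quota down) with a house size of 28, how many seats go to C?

2

Standard divisor 240556/28 ≈ 8591.286; standard quotas: D 6.239, C 2.009, H 16.553, G 3.199.
Rounding down gives 6, 2, 16, 3 = 27 seats, so the divisor must be adjusted.
With modified divisor 8100: modified quotas D 6.618, C 2.130, H 17.557, G 3.393.
Rounding down: D 6, C 2, H 17, G 3 (total 28).
C receives 2.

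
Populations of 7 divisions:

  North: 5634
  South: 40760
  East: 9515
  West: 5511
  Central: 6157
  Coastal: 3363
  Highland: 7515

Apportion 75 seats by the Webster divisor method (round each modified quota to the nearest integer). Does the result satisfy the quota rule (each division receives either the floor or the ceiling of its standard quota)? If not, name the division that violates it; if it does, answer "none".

South

Standard quotas: North 5.386, South 38.965, East 9.096, West 5.268, Central 5.886, Coastal 3.215, Highland 7.184.
Webster allocation: North 5, South 40, East 9, West 5, Central 6, Coastal 3, Highland 7.
South has quota 38.965 (lower 38, upper 39) but receives 40 — outside the quota interval.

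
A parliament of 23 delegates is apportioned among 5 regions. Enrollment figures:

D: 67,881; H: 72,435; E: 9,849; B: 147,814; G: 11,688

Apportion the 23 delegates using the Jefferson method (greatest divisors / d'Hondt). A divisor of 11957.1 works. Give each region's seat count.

With modified divisor 11957.1: modified quotas D 5.677, H 6.058, E 0.824, B 12.362, G 0.977.
Rounding down: D 5, H 6, E 0, B 12, G 0 (total 23).

D 5; H 6; E 0; B 12; G 0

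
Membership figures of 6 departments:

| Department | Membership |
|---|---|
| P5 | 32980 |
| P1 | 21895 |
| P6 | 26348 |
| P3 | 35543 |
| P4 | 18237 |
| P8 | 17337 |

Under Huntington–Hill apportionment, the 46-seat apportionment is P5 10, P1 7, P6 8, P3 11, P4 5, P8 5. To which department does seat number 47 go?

P4

Priority for the next seat is population ÷ (√(s·(s+1))).
Priorities: P5 3144.520, P1 2925.842, P6 3105.142, P3 3093.621, P4 3329.605, P8 3165.289.
Highest priority: P4.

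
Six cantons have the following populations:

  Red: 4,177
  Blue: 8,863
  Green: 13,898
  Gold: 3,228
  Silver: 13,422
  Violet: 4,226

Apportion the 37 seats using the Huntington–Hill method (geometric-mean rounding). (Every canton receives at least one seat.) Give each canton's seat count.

Red=3; Blue=7; Green=11; Gold=3; Silver=10; Violet=3

With divisor 1299: modified quotas Red 3.216, Blue 6.823, Green 10.699, Gold 2.485, Silver 10.333, Violet 3.253.
Geometric-mean thresholds: Red √(3·4)=3.464, Blue √(6·7)=6.481, Green √(10·11)=10.488, Gold √(2·3)=2.449, Silver √(10·11)=10.488, Violet √(3·4)=3.464.
Each quota rounded against its threshold gives Red 3, Blue 7, Green 11, Gold 3, Silver 10, Violet 3 (total 37).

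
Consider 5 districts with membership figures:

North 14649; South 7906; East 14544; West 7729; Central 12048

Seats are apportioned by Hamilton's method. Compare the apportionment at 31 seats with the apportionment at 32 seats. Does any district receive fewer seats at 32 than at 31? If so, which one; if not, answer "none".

At 31 seats: North 8, South 4, East 8, West 4, Central 7.
At 32 seats: North 8, South 5, East 8, West 4, Central 7.
No district's allocation decreased.

none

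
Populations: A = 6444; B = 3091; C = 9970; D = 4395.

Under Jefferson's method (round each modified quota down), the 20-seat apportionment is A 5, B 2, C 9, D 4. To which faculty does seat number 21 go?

A

Priority for the next seat is population ÷ (current seats + 1).
Priorities: A 1074.000, B 1030.333, C 997.000, D 879.000.
Highest priority: A.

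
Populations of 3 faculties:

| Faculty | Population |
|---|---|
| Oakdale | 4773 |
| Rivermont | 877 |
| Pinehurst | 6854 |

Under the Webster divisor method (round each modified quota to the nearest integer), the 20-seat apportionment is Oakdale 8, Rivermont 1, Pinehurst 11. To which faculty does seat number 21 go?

Priority for the next seat is population ÷ (current seats + 0.5).
Priorities: Oakdale 561.529, Rivermont 584.667, Pinehurst 596.000.
Highest priority: Pinehurst.

Pinehurst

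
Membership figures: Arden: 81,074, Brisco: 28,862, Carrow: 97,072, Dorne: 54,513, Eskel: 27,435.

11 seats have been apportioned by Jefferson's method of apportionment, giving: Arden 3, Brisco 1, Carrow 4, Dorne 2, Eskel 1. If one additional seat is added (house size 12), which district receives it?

Priority for the next seat is population ÷ (current seats + 1).
Priorities: Arden 20268.500, Brisco 14431.000, Carrow 19414.400, Dorne 18171.000, Eskel 13717.500.
Highest priority: Arden.

Arden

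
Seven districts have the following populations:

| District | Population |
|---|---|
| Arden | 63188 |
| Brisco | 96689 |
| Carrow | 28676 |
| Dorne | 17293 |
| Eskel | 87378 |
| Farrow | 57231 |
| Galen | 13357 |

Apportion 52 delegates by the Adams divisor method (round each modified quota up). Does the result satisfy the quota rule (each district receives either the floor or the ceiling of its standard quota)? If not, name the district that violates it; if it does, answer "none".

Standard quotas: Arden 9.032, Brisco 13.820, Carrow 4.099, Dorne 2.472, Eskel 12.489, Farrow 8.180, Galen 1.909.
Adams allocation: Arden 9, Brisco 14, Carrow 4, Dorne 3, Eskel 12, Farrow 8, Galen 2.
Every allocation lies between the lower and upper quota.

none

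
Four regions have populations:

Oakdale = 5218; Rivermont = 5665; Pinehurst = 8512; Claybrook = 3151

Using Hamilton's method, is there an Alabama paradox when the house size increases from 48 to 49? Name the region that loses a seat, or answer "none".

none

At 48 seats: Oakdale 11, Rivermont 12, Pinehurst 18, Claybrook 7.
At 49 seats: Oakdale 11, Rivermont 12, Pinehurst 19, Claybrook 7.
No region's allocation decreased.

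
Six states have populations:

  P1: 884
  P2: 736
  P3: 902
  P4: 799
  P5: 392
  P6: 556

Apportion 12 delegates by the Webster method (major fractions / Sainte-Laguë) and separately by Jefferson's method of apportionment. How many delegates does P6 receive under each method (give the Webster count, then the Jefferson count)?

Webster: P1 2, P2 2, P3 3, P4 2, P5 1, P6 2.
Jefferson: P1 3, P2 2, P3 3, P4 2, P5 1, P6 1.
P6 gets 2 under Webster and 1 under Jefferson.

2 and 1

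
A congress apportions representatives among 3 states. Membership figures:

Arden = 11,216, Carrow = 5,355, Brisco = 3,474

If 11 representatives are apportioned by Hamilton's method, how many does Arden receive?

Total 20045; standard divisor 20045/11 ≈ 1822.273.
Standard quotas: Arden 6.1550, Carrow 2.9386, Brisco 1.9064.
Lower quotas: Arden 6, Carrow 2, Brisco 1 (sum 9, leaving 2 seats).
Remainders in descending order: Carrow 0.9386, Brisco 0.9064, Arden 0.1550.
The surplus seats go to Carrow, Brisco.
Arden receives 6.

6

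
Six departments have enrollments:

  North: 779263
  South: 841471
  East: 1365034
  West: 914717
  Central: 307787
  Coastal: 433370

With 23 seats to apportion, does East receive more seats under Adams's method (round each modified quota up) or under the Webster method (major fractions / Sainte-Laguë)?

Adams: North 4, South 4, East 6, West 5, Central 2, Coastal 2.
Webster: North 4, South 4, East 7, West 4, Central 2, Coastal 2.
East gets 6 under Adams and 7 under Webster.

Webster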